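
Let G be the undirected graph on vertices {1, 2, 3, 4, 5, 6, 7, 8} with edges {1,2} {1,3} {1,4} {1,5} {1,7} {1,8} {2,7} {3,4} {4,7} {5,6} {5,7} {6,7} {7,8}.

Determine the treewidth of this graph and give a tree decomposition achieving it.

Treewidth 2.
One optimal decomposition is:
Bags: B1 = {1, 2, 7}  B2 = {1, 5, 7}  B3 = {1, 7, 8}  B4 = {1, 4, 7}  B5 = {1, 3, 4}  B6 = {5, 6, 7}
Tree: B1–B2, B1–B3, B1–B4, B4–B5, B2–B6

Every bag has size at most 3, so the width is 3 − 1 = 2 and tw(G) ≤ 2. On the other hand G contains the 3-clique {1, 3, 4}. A clique must lie in a single bag of any decomposition, so no decomposition can have width below 2. Combining the bounds, tw(G) = 2.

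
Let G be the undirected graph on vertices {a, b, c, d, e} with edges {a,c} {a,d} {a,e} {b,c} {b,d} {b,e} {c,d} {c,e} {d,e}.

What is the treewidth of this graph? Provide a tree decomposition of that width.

Treewidth 3.
Bags: B1 = {a, c, d, e}  B2 = {b, c, d, e}
Tree: B1–B2

The largest bag has 4 vertices, giving width 3; this decomposition certifies tw(G) ≤ 3. On the other hand G contains the 4-clique {a, c, d, e}. A clique must lie in a single bag of any decomposition, so no decomposition can have width below 3. Combining the bounds, tw(G) = 3.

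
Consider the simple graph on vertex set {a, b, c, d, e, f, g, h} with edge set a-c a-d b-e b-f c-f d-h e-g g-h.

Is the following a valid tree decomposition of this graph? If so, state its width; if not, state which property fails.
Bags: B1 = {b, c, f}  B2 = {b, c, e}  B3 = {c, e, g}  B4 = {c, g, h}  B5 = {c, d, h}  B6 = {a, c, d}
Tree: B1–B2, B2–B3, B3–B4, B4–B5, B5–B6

Yes; width 2.

Checking the three conditions: (i) the bags cover all of {a, b, c, d, e, f, g, h}; (ii) for each edge, some bag contains both endpoints; (iii) the bags containing any fixed vertex form a subtree. All hold, so the decomposition is valid with width 3 − 1 = 2.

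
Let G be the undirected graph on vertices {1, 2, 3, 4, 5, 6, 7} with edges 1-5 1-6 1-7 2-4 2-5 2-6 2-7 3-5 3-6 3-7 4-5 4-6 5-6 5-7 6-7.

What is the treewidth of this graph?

A width-3 tree decomposition is:
Bags: B1 = {2, 4, 5, 6}  B2 = {2, 5, 6, 7}  B3 = {3, 5, 6, 7}  B4 = {1, 5, 6, 7}
Tree: B1–B2, B2–B3, B2–B4
Each bag holds 4 vertices, so the decomposition has width 3, which upper-bounds the treewidth. Conversely, {2, 4, 5, 6} is a clique of size 4, and the vertices of any clique must share a bag in every tree decomposition; so some bag has ≥ 4 vertices and tw(G) ≥ 3. The upper and lower bounds meet at 3, so that is the treewidth.

3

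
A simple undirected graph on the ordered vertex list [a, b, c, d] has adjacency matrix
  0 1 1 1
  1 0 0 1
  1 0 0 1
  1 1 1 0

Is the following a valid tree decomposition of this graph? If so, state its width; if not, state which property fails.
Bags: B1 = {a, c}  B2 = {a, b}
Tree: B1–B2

No — vertex d appears in no bag.

A tree decomposition must satisfy three properties: every vertex lies in some bag; for every edge, both endpoints lie together in some bag; and for every vertex, the bags containing it form a connected subtree. Here vertex d appears in no bag, so the decomposition is invalid.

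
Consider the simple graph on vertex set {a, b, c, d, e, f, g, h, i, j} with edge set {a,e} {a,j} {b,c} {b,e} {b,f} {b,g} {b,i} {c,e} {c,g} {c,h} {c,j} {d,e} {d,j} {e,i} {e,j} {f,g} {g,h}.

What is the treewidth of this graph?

A width-2 tree decomposition is:
Bags: B1 = {c, e, j}  B2 = {b, c, e}  B3 = {a, e, j}  B4 = {b, c, g}  B5 = {d, e, j}  B6 = {c, g, h}  B7 = {b, e, i}  B8 = {b, f, g}
Tree: B1–B2, B1–B3, B2–B4, B1–B5, B4–B6, B2–B7, B4–B8
The largest bag has 3 vertices, giving width 2; this decomposition certifies tw(G) ≤ 2. On the other hand G contains the 3-clique {c, g, h}. A clique must lie in a single bag of any decomposition, so no decomposition can have width below 2. Combining the bounds, tw(G) = 2.

2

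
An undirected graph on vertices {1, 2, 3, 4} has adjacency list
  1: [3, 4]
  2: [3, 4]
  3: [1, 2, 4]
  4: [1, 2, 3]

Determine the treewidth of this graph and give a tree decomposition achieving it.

Treewidth 2.
Bags: B1 = {2, 3, 4}  B2 = {1, 3, 4}
Tree: B1–B2

The largest bag has 3 vertices, giving width 2; this decomposition certifies tw(G) ≤ 2. For the lower bound, the 3 vertices {1, 3, 4} are pairwise adjacent, and any tree decomposition puts a clique entirely inside one bag — forcing width ≥ 2. Therefore the treewidth is 2.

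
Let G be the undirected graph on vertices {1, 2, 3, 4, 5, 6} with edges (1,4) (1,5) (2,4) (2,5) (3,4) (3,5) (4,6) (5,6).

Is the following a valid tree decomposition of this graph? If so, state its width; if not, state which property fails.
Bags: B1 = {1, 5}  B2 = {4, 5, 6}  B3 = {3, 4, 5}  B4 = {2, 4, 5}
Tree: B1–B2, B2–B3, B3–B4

A tree decomposition must satisfy three properties: every vertex lies in some bag; for every edge, both endpoints lie together in some bag; and for every vertex, the bags containing it form a connected subtree. Here edge (4,1) lies in no bag, so the decomposition is invalid.

No — edge (4,1) lies in no bag.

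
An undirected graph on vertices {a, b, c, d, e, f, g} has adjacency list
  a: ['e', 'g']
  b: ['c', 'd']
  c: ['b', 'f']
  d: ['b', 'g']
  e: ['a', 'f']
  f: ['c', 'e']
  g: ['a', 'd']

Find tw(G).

A width-2 tree decomposition is:
Bags: B1 = {a, d, g}  B2 = {a, d, e}  B3 = {d, e, f}  B4 = {c, d, f}  B5 = {b, c, d}
Tree: B1–B2, B2–B3, B3–B4, B4–B5
The largest bag has 3 vertices, giving width 2; this decomposition certifies tw(G) ≤ 2. The edges d–g–a–e–f–c–b–d form a cycle, so G is not a tree and its treewidth is at least 2. Therefore the treewidth is 2.

2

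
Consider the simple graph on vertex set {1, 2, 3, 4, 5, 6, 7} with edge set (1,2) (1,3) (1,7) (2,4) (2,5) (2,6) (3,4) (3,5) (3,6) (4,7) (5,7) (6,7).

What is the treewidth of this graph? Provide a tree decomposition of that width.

Each bag holds 4 vertices, so the decomposition has width 3, which upper-bounds the treewidth. For the lower bound: the 4 vertex sets {1,2}, {3,6}, {7}, {4} are disjoint, each induces a connected subgraph, and every pair is joined by at least one edge of G. Contracting each set to a single vertex therefore yields K_{4} as a minor, and since treewidth is minor-monotone, tw(G) ≥ tw(K_{4}) = 3. Therefore the treewidth is 3.

Treewidth 3.
Bags: B1 = {1, 2, 3, 7}  B2 = {2, 3, 6, 7}  B3 = {2, 3, 4, 7}  B4 = {2, 3, 5, 7}
Tree: B1–B2, B2–B3, B3–B4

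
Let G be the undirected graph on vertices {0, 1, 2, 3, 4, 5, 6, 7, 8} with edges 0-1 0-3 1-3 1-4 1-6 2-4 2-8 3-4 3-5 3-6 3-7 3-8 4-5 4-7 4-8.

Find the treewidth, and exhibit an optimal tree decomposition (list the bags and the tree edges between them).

Each bag holds 3 vertices, so the decomposition has width 2, which upper-bounds the treewidth. Conversely, {2, 4, 8} is a clique of size 3, and the vertices of any clique must share a bag in every tree decomposition; so some bag has ≥ 3 vertices and tw(G) ≥ 2. Hence tw(G) = 2 exactly.

Treewidth 2.
One such decomposition:
Bags: B1 = {3, 4, 7}  B2 = {3, 4, 8}  B3 = {2, 4, 8}  B4 = {1, 3, 4}  B5 = {3, 4, 5}  B6 = {1, 3, 6}  B7 = {0, 1, 3}
Tree: B1–B2, B2–B3, B2–B4, B2–B5, B4–B6, B6–B7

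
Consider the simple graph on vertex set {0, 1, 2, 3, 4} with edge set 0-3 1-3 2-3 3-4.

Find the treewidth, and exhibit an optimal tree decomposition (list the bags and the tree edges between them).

Treewidth 1.
Bags: B1 = {1, 3}  B2 = {0, 3}  B3 = {3, 4}  B4 = {2, 3}
Tree: B1–B2, B2–B3, B1–B4

Every bag has size at most 2, so the width is 2 − 1 = 1 and tw(G) ≤ 1. Since G has at least one edge (e.g. 3–1), it is not an edgeless graph, so tw(G) ≥ 1. Therefore the treewidth is 1.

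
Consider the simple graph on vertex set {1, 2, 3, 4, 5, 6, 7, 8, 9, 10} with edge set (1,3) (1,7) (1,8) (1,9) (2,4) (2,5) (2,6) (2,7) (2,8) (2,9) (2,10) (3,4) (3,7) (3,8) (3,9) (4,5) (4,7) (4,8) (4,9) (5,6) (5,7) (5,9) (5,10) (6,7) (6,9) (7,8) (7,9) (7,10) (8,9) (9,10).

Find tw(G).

A width-4 tree decomposition is:
Bags: B1 = {2, 5, 6, 7, 9}  B2 = {2, 4, 5, 7, 9}  B3 = {2, 4, 7, 8, 9}  B4 = {3, 4, 7, 8, 9}  B5 = {1, 3, 7, 8, 9}  B6 = {2, 5, 7, 9, 10}
Tree: B1–B2, B2–B3, B3–B4, B4–B5, B2–B6
The largest bag has 5 vertices, giving width 4; this decomposition certifies tw(G) ≤ 4. For the lower bound, the 5 vertices {1, 3, 7, 8, 9} are pairwise adjacent, and any tree decomposition puts a clique entirely inside one bag — forcing width ≥ 4. Therefore the treewidth is 4.

4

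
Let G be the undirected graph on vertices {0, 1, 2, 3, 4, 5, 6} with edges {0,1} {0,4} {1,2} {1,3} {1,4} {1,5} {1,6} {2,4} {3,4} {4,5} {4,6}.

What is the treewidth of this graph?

A width-2 tree decomposition is:
Bags: B1 = {1, 2, 4}  B2 = {0, 1, 4}  B3 = {1, 3, 4}  B4 = {1, 4, 5}  B5 = {1, 4, 6}
Tree: B1–B2, B1–B3, B1–B4, B1–B5
The largest bag has 3 vertices, giving width 2; this decomposition certifies tw(G) ≤ 2. On the other hand G contains the 3-clique {0, 1, 4}. A clique must lie in a single bag of any decomposition, so no decomposition can have width below 2. Combining the bounds, tw(G) = 2.

2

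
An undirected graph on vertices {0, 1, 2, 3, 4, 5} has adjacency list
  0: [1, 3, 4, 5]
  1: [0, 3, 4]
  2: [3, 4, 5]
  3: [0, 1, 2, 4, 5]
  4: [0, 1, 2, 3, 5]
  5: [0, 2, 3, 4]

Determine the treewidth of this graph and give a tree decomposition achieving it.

Treewidth 3.
One such decomposition:
Bags: B1 = {2, 3, 4, 5}  B2 = {0, 3, 4, 5}  B3 = {0, 1, 3, 4}
Tree: B1–B2, B2–B3

Each bag holds 4 vertices, so the decomposition has width 3, which upper-bounds the treewidth. Conversely, {0, 1, 3, 4} is a clique of size 4, and the vertices of any clique must share a bag in every tree decomposition; so some bag has ≥ 4 vertices and tw(G) ≥ 3. Therefore the treewidth is 3.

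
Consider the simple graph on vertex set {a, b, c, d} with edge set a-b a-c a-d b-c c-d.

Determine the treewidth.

2

A width-2 tree decomposition is:
Bags: B1 = {a, b, c}  B2 = {a, c, d}
Tree: B1–B2
The largest bag has 3 vertices, giving width 2; this decomposition certifies tw(G) ≤ 2. Conversely, {a, c, d} is a clique of size 3, and the vertices of any clique must share a bag in every tree decomposition; so some bag has ≥ 3 vertices and tw(G) ≥ 2. Therefore the treewidth is 2.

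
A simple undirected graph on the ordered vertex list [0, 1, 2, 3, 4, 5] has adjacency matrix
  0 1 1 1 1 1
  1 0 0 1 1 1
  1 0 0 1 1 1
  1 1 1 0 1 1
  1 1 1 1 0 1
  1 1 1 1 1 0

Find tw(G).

A width-4 tree decomposition is:
Bags: B1 = {0, 2, 3, 4, 5}  B2 = {0, 1, 3, 4, 5}
Tree: B1–B2
Each bag holds 5 vertices, so the decomposition has width 4, which upper-bounds the treewidth. On the other hand G contains the 5-clique {0, 1, 3, 4, 5}. A clique must lie in a single bag of any decomposition, so no decomposition can have width below 4. Therefore the treewidth is 4.

4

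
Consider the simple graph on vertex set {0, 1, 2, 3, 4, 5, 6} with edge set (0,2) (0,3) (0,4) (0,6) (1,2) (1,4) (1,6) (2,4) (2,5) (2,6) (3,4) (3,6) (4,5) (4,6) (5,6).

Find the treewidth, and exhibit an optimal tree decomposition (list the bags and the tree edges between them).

Every bag has size at most 4, so the width is 4 − 1 = 3 and tw(G) ≤ 3. Conversely, {0, 2, 4, 6} is a clique of size 4, and the vertices of any clique must share a bag in every tree decomposition; so some bag has ≥ 4 vertices and tw(G) ≥ 3. Therefore the treewidth is 3.

Treewidth 3.
One optimal decomposition is:
Bags: B1 = {2, 4, 5, 6}  B2 = {0, 2, 4, 6}  B3 = {1, 2, 4, 6}  B4 = {0, 3, 4, 6}
Tree: B1–B2, B2–B3, B2–B4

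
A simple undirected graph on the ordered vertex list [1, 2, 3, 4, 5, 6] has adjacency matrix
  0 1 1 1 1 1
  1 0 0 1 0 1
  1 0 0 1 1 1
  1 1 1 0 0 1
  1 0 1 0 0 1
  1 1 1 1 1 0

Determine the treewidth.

3

A width-3 tree decomposition is:
Bags: B1 = {1, 2, 4, 6}  B2 = {1, 3, 4, 6}  B3 = {1, 3, 5, 6}
Tree: B1–B2, B2–B3
Every bag has size at most 4, so the width is 4 − 1 = 3 and tw(G) ≤ 3. For the lower bound, the 4 vertices {1, 2, 4, 6} are pairwise adjacent, and any tree decomposition puts a clique entirely inside one bag — forcing width ≥ 3. Combining the bounds, tw(G) = 3.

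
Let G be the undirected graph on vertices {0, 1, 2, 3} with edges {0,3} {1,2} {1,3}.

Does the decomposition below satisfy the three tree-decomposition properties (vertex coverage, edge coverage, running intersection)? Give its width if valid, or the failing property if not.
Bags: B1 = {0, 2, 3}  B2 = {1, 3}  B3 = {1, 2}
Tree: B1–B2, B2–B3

A tree decomposition must satisfy three properties: every vertex lies in some bag; for every edge, both endpoints lie together in some bag; and for every vertex, the bags containing it form a connected subtree. Here bags containing vertex 2 are not connected in the tree, so the decomposition is invalid.

No — bags containing vertex 2 are not connected in the tree.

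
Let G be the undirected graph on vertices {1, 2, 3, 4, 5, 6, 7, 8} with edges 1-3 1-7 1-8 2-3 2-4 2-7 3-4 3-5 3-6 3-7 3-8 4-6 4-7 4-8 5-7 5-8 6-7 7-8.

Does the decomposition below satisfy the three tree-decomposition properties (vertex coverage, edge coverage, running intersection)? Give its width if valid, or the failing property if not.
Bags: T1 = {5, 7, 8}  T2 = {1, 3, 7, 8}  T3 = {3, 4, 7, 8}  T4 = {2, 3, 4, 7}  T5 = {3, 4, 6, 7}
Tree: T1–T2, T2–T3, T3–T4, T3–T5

A tree decomposition must satisfy three properties: every vertex lies in some bag; for every edge, both endpoints lie together in some bag; and for every vertex, the bags containing it form a connected subtree. Here edge (3,5) lies in no bag, so the decomposition is invalid.

No — edge (3,5) lies in no bag.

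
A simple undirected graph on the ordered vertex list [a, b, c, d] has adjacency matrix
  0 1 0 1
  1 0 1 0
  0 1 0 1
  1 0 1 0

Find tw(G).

2

A width-2 tree decomposition is:
Bags: B1 = {a, b, d}  B2 = {b, c, d}
Tree: B1–B2
Each bag holds 3 vertices, so the decomposition has width 2, which upper-bounds the treewidth. The edges b–a–d–c–b form a cycle, so G is not a tree and its treewidth is at least 2. Combining the bounds, tw(G) = 2.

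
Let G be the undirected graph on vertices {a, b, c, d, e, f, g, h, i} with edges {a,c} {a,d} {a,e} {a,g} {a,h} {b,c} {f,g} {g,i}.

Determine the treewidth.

1

A width-1 tree decomposition is:
Bags: B1 = {a, g}  B2 = {a, d}  B3 = {a, c}  B4 = {g, i}  B5 = {a, e}  B6 = {b, c}  B7 = {a, h}  B8 = {f, g}
Tree: B1–B2, B2–B3, B1–B4, B2–B5, B3–B6, B1–B7, B1–B8
Each bag holds 2 vertices, so the decomposition has width 1, which upper-bounds the treewidth. Since G has at least one edge (e.g. a–g), it is not an edgeless graph, so tw(G) ≥ 1. Hence tw(G) = 1 exactly.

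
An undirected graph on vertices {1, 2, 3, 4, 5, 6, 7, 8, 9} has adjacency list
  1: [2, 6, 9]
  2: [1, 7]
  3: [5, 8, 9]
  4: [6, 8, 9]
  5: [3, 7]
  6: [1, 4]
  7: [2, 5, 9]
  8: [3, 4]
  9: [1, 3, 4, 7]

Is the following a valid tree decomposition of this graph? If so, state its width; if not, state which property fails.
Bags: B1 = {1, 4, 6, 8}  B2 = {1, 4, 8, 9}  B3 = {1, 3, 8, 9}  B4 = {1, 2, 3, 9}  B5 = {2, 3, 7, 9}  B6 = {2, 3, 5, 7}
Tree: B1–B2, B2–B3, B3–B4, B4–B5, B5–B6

Yes; width 3.

Every vertex of G appears in some bag (union = {1, 2, 3, 4, 5, 6, 7, 8, 9}); every edge is covered by a bag; and for each vertex v the set of bags containing v is connected in the bag tree. The decomposition is therefore valid. The largest bag has 4 vertices, so the width is 3.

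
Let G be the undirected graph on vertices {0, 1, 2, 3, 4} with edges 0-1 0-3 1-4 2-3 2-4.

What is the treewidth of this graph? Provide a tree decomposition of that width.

Each bag holds 3 vertices, so the decomposition has width 2, which upper-bounds the treewidth. For the lower bound, G contains the cycle 0–3–2–4–1–0, so G is not a forest; only forests have treewidth ≤ 1, hence tw(G) ≥ 2. Hence tw(G) = 2 exactly.

Treewidth 2.
Bags: B1 = {0, 2, 3}  B2 = {0, 2, 4}  B3 = {0, 1, 4}
Tree: B1–B2, B2–B3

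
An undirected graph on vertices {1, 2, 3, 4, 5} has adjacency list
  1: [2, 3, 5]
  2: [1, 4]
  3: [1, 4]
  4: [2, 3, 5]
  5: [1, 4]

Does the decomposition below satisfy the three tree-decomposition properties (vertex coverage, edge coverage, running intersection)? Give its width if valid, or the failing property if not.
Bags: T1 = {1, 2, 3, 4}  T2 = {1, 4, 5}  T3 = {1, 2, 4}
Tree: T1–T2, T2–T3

A tree decomposition must satisfy three properties: every vertex lies in some bag; for every edge, both endpoints lie together in some bag; and for every vertex, the bags containing it form a connected subtree. Here bags containing vertex 2 are not connected in the tree, so the decomposition is invalid.

No — bags containing vertex 2 are not connected in the tree.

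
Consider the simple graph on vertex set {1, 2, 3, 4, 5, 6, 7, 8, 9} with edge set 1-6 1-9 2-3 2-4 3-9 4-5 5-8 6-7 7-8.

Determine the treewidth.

2

A width-2 tree decomposition is:
Bags: B1 = {5, 7, 8}  B2 = {5, 6, 7}  B3 = {1, 5, 6}  B4 = {1, 5, 9}  B5 = {3, 5, 9}  B6 = {2, 3, 5}  B7 = {2, 4, 5}
Tree: B1–B2, B2–B3, B3–B4, B4–B5, B5–B6, B6–B7
The largest bag has 3 vertices, giving width 2; this decomposition certifies tw(G) ≤ 2. The edges 5–8–7–6–1–9–3–2–4–5 form a cycle, so G is not a tree and its treewidth is at least 2. Combining the bounds, tw(G) = 2.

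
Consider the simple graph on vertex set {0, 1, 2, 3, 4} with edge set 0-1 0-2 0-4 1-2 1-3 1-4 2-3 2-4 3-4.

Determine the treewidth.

A width-3 tree decomposition is:
Bags: B1 = {1, 2, 3, 4}  B2 = {0, 1, 2, 4}
Tree: B1–B2
Each bag holds 4 vertices, so the decomposition has width 3, which upper-bounds the treewidth. For the lower bound, the 4 vertices {0, 1, 2, 4} are pairwise adjacent, and any tree decomposition puts a clique entirely inside one bag — forcing width ≥ 3. Therefore the treewidth is 3.

3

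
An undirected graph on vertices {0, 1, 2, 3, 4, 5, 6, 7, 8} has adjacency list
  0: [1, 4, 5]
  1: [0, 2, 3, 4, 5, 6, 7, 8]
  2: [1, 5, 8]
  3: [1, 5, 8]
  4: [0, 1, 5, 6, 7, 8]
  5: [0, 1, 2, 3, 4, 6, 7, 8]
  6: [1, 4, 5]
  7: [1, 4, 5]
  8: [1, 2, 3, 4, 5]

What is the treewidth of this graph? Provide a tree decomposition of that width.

Treewidth 3.
One optimal decomposition is:
Bags: B1 = {1, 4, 5, 8}  B2 = {1, 3, 5, 8}  B3 = {0, 1, 4, 5}  B4 = {1, 2, 5, 8}  B5 = {1, 4, 5, 7}  B6 = {1, 4, 5, 6}
Tree: B1–B2, B1–B3, B1–B4, B1–B5, B3–B6

The largest bag has 4 vertices, giving width 3; this decomposition certifies tw(G) ≤ 3. On the other hand G contains the 4-clique {1, 2, 5, 8}. A clique must lie in a single bag of any decomposition, so no decomposition can have width below 3. Hence tw(G) = 3 exactly.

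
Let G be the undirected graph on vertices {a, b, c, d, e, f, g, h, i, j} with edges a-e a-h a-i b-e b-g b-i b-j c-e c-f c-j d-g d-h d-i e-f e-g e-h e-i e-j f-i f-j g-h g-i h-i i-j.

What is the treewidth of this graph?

A width-3 tree decomposition is:
Bags: B1 = {e, f, i, j}  B2 = {b, e, i, j}  B3 = {b, e, g, i}  B4 = {e, g, h, i}  B5 = {c, e, f, j}  B6 = {d, g, h, i}  B7 = {a, e, h, i}
Tree: B1–B2, B2–B3, B3–B4, B1–B5, B4–B6, B4–B7
The largest bag has 4 vertices, giving width 3; this decomposition certifies tw(G) ≤ 3. Conversely, {c, e, f, j} is a clique of size 4, and the vertices of any clique must share a bag in every tree decomposition; so some bag has ≥ 4 vertices and tw(G) ≥ 3. Therefore the treewidth is 3.

3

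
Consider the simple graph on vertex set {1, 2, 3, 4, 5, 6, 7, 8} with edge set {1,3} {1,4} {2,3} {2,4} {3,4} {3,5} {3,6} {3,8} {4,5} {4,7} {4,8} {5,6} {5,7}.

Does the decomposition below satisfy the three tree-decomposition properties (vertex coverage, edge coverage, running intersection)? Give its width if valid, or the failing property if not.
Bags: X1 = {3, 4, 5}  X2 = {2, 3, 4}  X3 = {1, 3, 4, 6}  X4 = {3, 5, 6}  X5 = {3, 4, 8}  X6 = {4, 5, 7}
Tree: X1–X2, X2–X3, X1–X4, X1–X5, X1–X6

No — bags containing vertex 6 are not connected in the tree.

A tree decomposition must satisfy three properties: every vertex lies in some bag; for every edge, both endpoints lie together in some bag; and for every vertex, the bags containing it form a connected subtree. Here bags containing vertex 6 are not connected in the tree, so the decomposition is invalid.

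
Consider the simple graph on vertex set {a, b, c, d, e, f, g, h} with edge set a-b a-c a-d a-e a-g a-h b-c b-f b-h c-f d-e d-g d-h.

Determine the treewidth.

2

A width-2 tree decomposition is:
Bags: B1 = {a, b, c}  B2 = {a, b, h}  B3 = {b, c, f}  B4 = {a, d, h}  B5 = {a, d, g}  B6 = {a, d, e}
Tree: B1–B2, B1–B3, B2–B4, B4–B5, B4–B6
Each bag holds 3 vertices, so the decomposition has width 2, which upper-bounds the treewidth. For the lower bound, the 3 vertices {a, d, g} are pairwise adjacent, and any tree decomposition puts a clique entirely inside one bag — forcing width ≥ 2. Therefore the treewidth is 2.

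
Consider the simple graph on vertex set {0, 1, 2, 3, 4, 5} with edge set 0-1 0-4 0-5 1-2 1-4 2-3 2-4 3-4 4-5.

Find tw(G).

2

A width-2 tree decomposition is:
Bags: B1 = {0, 4, 5}  B2 = {0, 1, 4}  B3 = {1, 2, 4}  B4 = {2, 3, 4}
Tree: B1–B2, B2–B3, B3–B4
The largest bag has 3 vertices, giving width 2; this decomposition certifies tw(G) ≤ 2. On the other hand G contains the 3-clique {0, 1, 4}. A clique must lie in a single bag of any decomposition, so no decomposition can have width below 2. Hence tw(G) = 2 exactly.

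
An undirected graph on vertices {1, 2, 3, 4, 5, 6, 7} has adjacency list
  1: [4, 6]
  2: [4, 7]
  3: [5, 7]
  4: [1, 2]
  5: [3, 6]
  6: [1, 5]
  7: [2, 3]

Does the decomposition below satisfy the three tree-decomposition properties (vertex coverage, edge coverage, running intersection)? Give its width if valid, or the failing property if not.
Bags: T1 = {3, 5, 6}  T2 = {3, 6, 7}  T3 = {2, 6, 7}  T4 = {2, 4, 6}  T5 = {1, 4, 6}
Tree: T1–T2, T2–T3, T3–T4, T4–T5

Every vertex of G appears in some bag (union = {1, 2, 3, 4, 5, 6, 7}); every edge is covered by a bag; and for each vertex v the set of bags containing v is connected in the bag tree. The decomposition is therefore valid. The largest bag has 3 vertices, so the width is 2.

Yes; width 2.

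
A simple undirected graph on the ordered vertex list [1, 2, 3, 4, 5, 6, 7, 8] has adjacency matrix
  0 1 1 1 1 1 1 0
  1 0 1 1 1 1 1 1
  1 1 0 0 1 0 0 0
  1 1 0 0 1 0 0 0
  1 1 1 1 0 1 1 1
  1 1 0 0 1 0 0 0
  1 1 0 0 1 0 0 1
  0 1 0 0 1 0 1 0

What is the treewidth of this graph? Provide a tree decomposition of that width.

Treewidth 3.
One optimal decomposition is:
Bags: B1 = {1, 2, 4, 5}  B2 = {1, 2, 3, 5}  B3 = {1, 2, 5, 7}  B4 = {1, 2, 5, 6}  B5 = {2, 5, 7, 8}
Tree: B1–B2, B1–B3, B1–B4, B3–B5

The largest bag has 4 vertices, giving width 3; this decomposition certifies tw(G) ≤ 3. On the other hand G contains the 4-clique {2, 5, 7, 8}. A clique must lie in a single bag of any decomposition, so no decomposition can have width below 3. The upper and lower bounds meet at 3, so that is the treewidth.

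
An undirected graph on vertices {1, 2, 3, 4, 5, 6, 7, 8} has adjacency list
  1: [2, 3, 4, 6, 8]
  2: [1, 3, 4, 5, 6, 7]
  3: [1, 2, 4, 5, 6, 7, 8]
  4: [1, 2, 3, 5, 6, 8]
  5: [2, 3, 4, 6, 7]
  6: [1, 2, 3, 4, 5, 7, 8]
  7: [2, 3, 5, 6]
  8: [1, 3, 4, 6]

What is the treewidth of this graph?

4

A width-4 tree decomposition is:
Bags: B1 = {2, 3, 4, 5, 6}  B2 = {2, 3, 5, 6, 7}  B3 = {1, 2, 3, 4, 6}  B4 = {1, 3, 4, 6, 8}
Tree: B1–B2, B1–B3, B3–B4
Each bag holds 5 vertices, so the decomposition has width 4, which upper-bounds the treewidth. Conversely, {1, 3, 4, 6, 8} is a clique of size 5, and the vertices of any clique must share a bag in every tree decomposition; so some bag has ≥ 5 vertices and tw(G) ≥ 4. Hence tw(G) = 4 exactly.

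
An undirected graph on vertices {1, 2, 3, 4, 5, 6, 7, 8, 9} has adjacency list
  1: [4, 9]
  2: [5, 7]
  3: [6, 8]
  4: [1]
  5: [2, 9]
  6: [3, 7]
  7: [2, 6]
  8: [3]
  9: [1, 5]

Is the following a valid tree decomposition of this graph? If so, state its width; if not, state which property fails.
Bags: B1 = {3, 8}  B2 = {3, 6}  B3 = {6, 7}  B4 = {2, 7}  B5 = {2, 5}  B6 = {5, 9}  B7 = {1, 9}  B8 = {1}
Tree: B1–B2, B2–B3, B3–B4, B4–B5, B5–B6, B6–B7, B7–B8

No — vertex 4 appears in no bag.

A tree decomposition must satisfy three properties: every vertex lies in some bag; for every edge, both endpoints lie together in some bag; and for every vertex, the bags containing it form a connected subtree. Here vertex 4 appears in no bag, so the decomposition is invalid.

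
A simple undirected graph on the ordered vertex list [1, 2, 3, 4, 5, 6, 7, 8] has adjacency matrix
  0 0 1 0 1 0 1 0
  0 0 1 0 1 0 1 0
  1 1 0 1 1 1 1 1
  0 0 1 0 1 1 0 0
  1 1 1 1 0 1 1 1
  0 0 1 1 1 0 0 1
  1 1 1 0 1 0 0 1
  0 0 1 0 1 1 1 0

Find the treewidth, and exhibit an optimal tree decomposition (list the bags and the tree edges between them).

Each bag holds 4 vertices, so the decomposition has width 3, which upper-bounds the treewidth. Conversely, {3, 4, 5, 6} is a clique of size 4, and the vertices of any clique must share a bag in every tree decomposition; so some bag has ≥ 4 vertices and tw(G) ≥ 3. Hence tw(G) = 3 exactly.

Treewidth 3.
Bags: B1 = {3, 5, 7, 8}  B2 = {2, 3, 5, 7}  B3 = {3, 5, 6, 8}  B4 = {1, 3, 5, 7}  B5 = {3, 4, 5, 6}
Tree: B1–B2, B1–B3, B1–B4, B3–B5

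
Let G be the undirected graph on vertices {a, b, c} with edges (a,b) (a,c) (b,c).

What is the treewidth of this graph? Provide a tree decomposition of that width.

Treewidth 2.
One optimal decomposition is:
Bags: B1 = {a, b, c}
Tree: (single bag)

With just one bag of size 3, the width is 3 − 1 = 2, so tw(G) ≤ 2. On the other hand G contains the 3-clique {a, b, c}. A clique must lie in a single bag of any decomposition, so no decomposition can have width below 2. Combining the bounds, tw(G) = 2.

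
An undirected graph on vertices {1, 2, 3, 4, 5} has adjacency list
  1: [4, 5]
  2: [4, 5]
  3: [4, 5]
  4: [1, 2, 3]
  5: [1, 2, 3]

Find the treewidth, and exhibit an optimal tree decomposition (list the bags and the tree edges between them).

Treewidth 2.
Bags: B1 = {2, 4, 5}  B2 = {1, 4, 5}  B3 = {3, 4, 5}
Tree: B1–B2, B2–B3

Each bag holds 3 vertices, so the decomposition has width 2, which upper-bounds the treewidth. For the lower bound, G contains the cycle 5–2–4–1–5, so G is not a forest; only forests have treewidth ≤ 1, hence tw(G) ≥ 2. The upper and lower bounds meet at 2, so that is the treewidth.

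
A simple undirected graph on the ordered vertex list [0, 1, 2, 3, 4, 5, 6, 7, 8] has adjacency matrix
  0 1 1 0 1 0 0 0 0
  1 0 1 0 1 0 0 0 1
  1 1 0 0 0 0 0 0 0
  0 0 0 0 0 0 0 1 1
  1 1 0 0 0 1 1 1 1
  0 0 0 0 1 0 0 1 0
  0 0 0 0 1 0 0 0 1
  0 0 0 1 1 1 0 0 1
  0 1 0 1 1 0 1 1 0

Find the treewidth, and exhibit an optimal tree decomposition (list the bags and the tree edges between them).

The largest bag has 3 vertices, giving width 2; this decomposition certifies tw(G) ≤ 2. Conversely, {0, 1, 2} is a clique of size 3, and the vertices of any clique must share a bag in every tree decomposition; so some bag has ≥ 3 vertices and tw(G) ≥ 2. Combining the bounds, tw(G) = 2.

Treewidth 2.
One such decomposition:
Bags: B1 = {4, 7, 8}  B2 = {1, 4, 8}  B3 = {4, 5, 7}  B4 = {0, 1, 4}  B5 = {4, 6, 8}  B6 = {3, 7, 8}  B7 = {0, 1, 2}
Tree: B1–B2, B1–B3, B2–B4, B1–B5, B1–B6, B4–B7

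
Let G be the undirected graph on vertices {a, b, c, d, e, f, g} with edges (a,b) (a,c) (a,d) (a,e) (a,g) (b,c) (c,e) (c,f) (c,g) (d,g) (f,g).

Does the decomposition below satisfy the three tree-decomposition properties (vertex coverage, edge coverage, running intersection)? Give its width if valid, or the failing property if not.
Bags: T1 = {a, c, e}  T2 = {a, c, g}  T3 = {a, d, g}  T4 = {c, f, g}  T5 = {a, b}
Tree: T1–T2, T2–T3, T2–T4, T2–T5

A tree decomposition must satisfy three properties: every vertex lies in some bag; for every edge, both endpoints lie together in some bag; and for every vertex, the bags containing it form a connected subtree. Here edge (c,b) lies in no bag, so the decomposition is invalid.

No — edge (c,b) lies in no bag.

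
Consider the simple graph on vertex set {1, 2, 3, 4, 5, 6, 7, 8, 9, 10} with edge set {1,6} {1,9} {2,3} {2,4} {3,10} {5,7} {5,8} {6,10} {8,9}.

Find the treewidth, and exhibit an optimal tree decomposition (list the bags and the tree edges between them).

Every bag has size at most 2, so the width is 2 − 1 = 1 and tw(G) ≤ 1. G has an edge, so its treewidth is at least 1. Hence tw(G) = 1 exactly.

Treewidth 1.
One such decomposition:
Bags: B1 = {2, 4}  B2 = {2, 3}  B3 = {3, 10}  B4 = {6, 10}  B5 = {1, 6}  B6 = {1, 9}  B7 = {8, 9}  B8 = {5, 8}  B9 = {5, 7}
Tree: B1–B2, B2–B3, B3–B4, B4–B5, B5–B6, B6–B7, B7–B8, B8–B9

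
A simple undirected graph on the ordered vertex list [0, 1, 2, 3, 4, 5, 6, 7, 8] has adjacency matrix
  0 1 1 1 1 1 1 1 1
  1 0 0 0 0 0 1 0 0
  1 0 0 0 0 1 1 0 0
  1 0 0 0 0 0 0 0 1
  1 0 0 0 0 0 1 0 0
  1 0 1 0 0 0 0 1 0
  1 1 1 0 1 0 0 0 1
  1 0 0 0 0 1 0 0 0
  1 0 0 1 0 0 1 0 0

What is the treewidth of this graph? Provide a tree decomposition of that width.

Every bag has size at most 3, so the width is 3 − 1 = 2 and tw(G) ≤ 2. Conversely, {0, 3, 8} is a clique of size 3, and the vertices of any clique must share a bag in every tree decomposition; so some bag has ≥ 3 vertices and tw(G) ≥ 2. The upper and lower bounds meet at 2, so that is the treewidth.

Treewidth 2.
One optimal decomposition is:
Bags: B1 = {0, 2, 5}  B2 = {0, 5, 7}  B3 = {0, 2, 6}  B4 = {0, 4, 6}  B5 = {0, 1, 6}  B6 = {0, 6, 8}  B7 = {0, 3, 8}
Tree: B1–B2, B1–B3, B3–B4, B4–B5, B5–B6, B6–B7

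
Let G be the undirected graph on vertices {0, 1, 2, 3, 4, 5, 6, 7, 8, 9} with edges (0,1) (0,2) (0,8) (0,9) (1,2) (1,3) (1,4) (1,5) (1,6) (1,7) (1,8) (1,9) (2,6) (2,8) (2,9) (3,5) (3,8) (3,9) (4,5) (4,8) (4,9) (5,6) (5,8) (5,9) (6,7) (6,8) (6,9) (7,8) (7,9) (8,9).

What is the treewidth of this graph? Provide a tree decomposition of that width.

Every bag has size at most 5, so the width is 5 − 1 = 4 and tw(G) ≤ 4. For the lower bound, the 5 vertices {0, 1, 2, 8, 9} are pairwise adjacent, and any tree decomposition puts a clique entirely inside one bag — forcing width ≥ 4. The upper and lower bounds meet at 4, so that is the treewidth.

Treewidth 4.
One optimal decomposition is:
Bags: B1 = {1, 5, 6, 8, 9}  B2 = {1, 3, 5, 8, 9}  B3 = {1, 4, 5, 8, 9}  B4 = {1, 2, 6, 8, 9}  B5 = {1, 6, 7, 8, 9}  B6 = {0, 1, 2, 8, 9}
Tree: B1–B2, B1–B3, B1–B4, B1–B5, B4–B6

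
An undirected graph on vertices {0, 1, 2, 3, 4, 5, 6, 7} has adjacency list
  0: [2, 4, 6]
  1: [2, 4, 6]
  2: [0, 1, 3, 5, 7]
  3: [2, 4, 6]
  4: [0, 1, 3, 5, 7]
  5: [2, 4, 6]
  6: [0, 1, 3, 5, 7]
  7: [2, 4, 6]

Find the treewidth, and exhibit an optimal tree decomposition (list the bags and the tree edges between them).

Each bag holds 4 vertices, so the decomposition has width 3, which upper-bounds the treewidth. For the lower bound: the 4 vertex sets {3,4}, {2,7}, {6}, {0} are disjoint, each induces a connected subgraph, and every pair is joined by at least one edge of G. Contracting each set to a single vertex therefore yields K_{4} as a minor, and since treewidth is minor-monotone, tw(G) ≥ tw(K_{4}) = 3. Therefore the treewidth is 3.

Treewidth 3.
One such decomposition:
Bags: B1 = {2, 3, 4, 6}  B2 = {2, 4, 6, 7}  B3 = {0, 2, 4, 6}  B4 = {1, 2, 4, 6}  B5 = {2, 4, 5, 6}
Tree: B1–B2, B2–B3, B3–B4, B4–B5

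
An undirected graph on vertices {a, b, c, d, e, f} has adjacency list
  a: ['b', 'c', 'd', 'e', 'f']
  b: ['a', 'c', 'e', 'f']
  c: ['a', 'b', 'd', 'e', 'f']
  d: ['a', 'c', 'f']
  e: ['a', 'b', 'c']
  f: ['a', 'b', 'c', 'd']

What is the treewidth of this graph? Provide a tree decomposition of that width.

Treewidth 3.
Bags: B1 = {a, b, c, e}  B2 = {a, b, c, f}  B3 = {a, c, d, f}
Tree: B1–B2, B2–B3

Each bag holds 4 vertices, so the decomposition has width 3, which upper-bounds the treewidth. On the other hand G contains the 4-clique {a, b, c, e}. A clique must lie in a single bag of any decomposition, so no decomposition can have width below 3. The upper and lower bounds meet at 3, so that is the treewidth.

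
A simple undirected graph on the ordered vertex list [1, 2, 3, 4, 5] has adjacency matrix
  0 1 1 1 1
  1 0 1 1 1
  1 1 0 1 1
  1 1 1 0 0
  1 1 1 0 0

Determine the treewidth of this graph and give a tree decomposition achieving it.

Treewidth 3.
One optimal decomposition is:
Bags: B1 = {1, 2, 3, 4}  B2 = {1, 2, 3, 5}
Tree: B1–B2

Every bag has size at most 4, so the width is 4 − 1 = 3 and tw(G) ≤ 3. For the lower bound, the 4 vertices {1, 2, 3, 4} are pairwise adjacent, and any tree decomposition puts a clique entirely inside one bag — forcing width ≥ 3. Therefore the treewidth is 3.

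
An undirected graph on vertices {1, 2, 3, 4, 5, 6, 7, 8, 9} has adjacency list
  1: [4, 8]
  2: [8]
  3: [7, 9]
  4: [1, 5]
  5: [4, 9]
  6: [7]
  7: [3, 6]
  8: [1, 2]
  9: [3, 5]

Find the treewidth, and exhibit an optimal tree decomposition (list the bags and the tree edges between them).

Treewidth 1.
One optimal decomposition is:
Bags: B1 = {6, 7}  B2 = {3, 7}  B3 = {3, 9}  B4 = {5, 9}  B5 = {4, 5}  B6 = {1, 4}  B7 = {1, 8}  B8 = {2, 8}
Tree: B1–B2, B2–B3, B3–B4, B4–B5, B5–B6, B6–B7, B7–B8

The largest bag has 2 vertices, giving width 1; this decomposition certifies tw(G) ≤ 1. G has an edge, so its treewidth is at least 1. Combining the bounds, tw(G) = 1.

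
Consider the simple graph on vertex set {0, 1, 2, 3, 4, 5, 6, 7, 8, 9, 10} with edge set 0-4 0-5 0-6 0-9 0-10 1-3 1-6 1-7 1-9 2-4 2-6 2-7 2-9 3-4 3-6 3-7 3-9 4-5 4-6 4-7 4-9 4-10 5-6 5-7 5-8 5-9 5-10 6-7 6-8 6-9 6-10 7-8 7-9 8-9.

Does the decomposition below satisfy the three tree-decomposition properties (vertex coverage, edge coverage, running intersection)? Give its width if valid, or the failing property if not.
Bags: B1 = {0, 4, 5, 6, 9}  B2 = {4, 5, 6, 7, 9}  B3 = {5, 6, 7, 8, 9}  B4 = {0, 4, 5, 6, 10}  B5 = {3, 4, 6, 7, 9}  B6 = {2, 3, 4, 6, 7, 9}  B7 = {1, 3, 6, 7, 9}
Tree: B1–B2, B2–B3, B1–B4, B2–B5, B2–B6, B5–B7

No — bags containing vertex 3 are not connected in the tree.

A tree decomposition must satisfy three properties: every vertex lies in some bag; for every edge, both endpoints lie together in some bag; and for every vertex, the bags containing it form a connected subtree. Here bags containing vertex 3 are not connected in the tree, so the decomposition is invalid.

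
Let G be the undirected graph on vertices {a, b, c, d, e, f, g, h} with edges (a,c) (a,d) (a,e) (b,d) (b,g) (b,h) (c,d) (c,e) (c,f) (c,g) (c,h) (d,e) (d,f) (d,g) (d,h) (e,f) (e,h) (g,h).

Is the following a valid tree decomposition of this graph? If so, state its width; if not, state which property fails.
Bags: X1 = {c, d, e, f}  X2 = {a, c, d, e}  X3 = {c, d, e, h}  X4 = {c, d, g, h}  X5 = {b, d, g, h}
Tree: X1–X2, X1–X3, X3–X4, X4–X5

Vertex coverage: the bags together contain {a, b, c, d, e, f, g, h}, the full vertex set. Edge coverage: each edge of G has both endpoints in at least one bag. Running intersection: for every vertex, the bags containing it form a connected subtree. All three properties hold, so this is a valid tree decomposition of width max|bag| − 1 = 3, and hence tw(G) ≤ 3.

Yes; width 3.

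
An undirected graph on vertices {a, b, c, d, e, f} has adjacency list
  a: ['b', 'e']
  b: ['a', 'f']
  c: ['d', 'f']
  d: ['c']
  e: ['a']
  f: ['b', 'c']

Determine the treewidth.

1

A width-1 tree decomposition is:
Bags: B1 = {c, d}  B2 = {c, f}  B3 = {b, f}  B4 = {a, b}  B5 = {a, e}
Tree: B1–B2, B2–B3, B3–B4, B4–B5
The largest bag has 2 vertices, giving width 1; this decomposition certifies tw(G) ≤ 1. G has an edge, so its treewidth is at least 1. Combining the bounds, tw(G) = 1.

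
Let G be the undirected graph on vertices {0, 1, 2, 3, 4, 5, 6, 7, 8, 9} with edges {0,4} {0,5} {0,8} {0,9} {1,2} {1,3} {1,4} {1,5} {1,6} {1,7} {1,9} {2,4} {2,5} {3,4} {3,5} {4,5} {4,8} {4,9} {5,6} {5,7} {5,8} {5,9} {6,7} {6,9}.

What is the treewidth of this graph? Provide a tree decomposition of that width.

Treewidth 3.
One such decomposition:
Bags: B1 = {1, 3, 4, 5}  B2 = {1, 4, 5, 9}  B3 = {0, 4, 5, 9}  B4 = {1, 5, 6, 9}  B5 = {1, 2, 4, 5}  B6 = {0, 4, 5, 8}  B7 = {1, 5, 6, 7}
Tree: B1–B2, B2–B3, B2–B4, B1–B5, B3–B6, B4–B7

Every bag has size at most 4, so the width is 4 − 1 = 3 and tw(G) ≤ 3. On the other hand G contains the 4-clique {0, 4, 5, 8}. A clique must lie in a single bag of any decomposition, so no decomposition can have width below 3. The upper and lower bounds meet at 3, so that is the treewidth.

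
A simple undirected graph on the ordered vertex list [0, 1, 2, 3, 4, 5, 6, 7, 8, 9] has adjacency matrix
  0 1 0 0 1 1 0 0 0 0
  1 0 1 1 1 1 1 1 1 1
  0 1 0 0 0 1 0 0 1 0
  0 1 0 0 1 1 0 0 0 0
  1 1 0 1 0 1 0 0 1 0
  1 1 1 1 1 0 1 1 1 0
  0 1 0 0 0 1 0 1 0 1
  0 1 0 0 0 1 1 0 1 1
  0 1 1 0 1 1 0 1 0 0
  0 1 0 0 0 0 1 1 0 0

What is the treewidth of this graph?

A width-3 tree decomposition is:
Bags: B1 = {1, 5, 7, 8}  B2 = {1, 5, 6, 7}  B3 = {1, 4, 5, 8}  B4 = {0, 1, 4, 5}  B5 = {1, 2, 5, 8}  B6 = {1, 3, 4, 5}  B7 = {1, 6, 7, 9}
Tree: B1–B2, B1–B3, B3–B4, B3–B5, B3–B6, B2–B7
Each bag holds 4 vertices, so the decomposition has width 3, which upper-bounds the treewidth. Conversely, {1, 6, 7, 9} is a clique of size 4, and the vertices of any clique must share a bag in every tree decomposition; so some bag has ≥ 4 vertices and tw(G) ≥ 3. Combining the bounds, tw(G) = 3.

3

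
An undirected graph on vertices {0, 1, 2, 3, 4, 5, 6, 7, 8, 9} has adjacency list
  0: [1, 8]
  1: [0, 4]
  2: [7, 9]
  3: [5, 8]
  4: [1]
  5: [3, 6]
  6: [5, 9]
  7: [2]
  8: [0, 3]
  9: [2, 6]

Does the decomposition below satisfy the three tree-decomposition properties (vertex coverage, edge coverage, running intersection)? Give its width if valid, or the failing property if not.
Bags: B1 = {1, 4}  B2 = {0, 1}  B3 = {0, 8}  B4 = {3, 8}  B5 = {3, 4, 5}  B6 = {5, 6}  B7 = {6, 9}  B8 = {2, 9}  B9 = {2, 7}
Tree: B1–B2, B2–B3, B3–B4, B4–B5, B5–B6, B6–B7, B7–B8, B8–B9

No — bags containing vertex 4 are not connected in the tree.

A tree decomposition must satisfy three properties: every vertex lies in some bag; for every edge, both endpoints lie together in some bag; and for every vertex, the bags containing it form a connected subtree. Here bags containing vertex 4 are not connected in the tree, so the decomposition is invalid.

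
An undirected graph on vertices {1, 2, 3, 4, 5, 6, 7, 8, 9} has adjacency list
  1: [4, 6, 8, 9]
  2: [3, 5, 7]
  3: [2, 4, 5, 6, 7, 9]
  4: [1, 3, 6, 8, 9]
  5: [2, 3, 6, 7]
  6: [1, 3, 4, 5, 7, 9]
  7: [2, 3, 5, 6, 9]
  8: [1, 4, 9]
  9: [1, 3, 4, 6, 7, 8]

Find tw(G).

3

A width-3 tree decomposition is:
Bags: B1 = {3, 6, 7, 9}  B2 = {3, 5, 6, 7}  B3 = {2, 3, 5, 7}  B4 = {3, 4, 6, 9}  B5 = {1, 4, 6, 9}  B6 = {1, 4, 8, 9}
Tree: B1–B2, B2–B3, B1–B4, B4–B5, B5–B6
Each bag holds 4 vertices, so the decomposition has width 3, which upper-bounds the treewidth. Conversely, {1, 4, 8, 9} is a clique of size 4, and the vertices of any clique must share a bag in every tree decomposition; so some bag has ≥ 4 vertices and tw(G) ≥ 3. Combining the bounds, tw(G) = 3.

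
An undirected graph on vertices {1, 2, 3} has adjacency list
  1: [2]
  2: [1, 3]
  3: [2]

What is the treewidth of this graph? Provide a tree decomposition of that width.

Treewidth 1.
Bags: B1 = {2, 3}  B2 = {1, 2}
Tree: B1–B2

The largest bag has 2 vertices, giving width 1; this decomposition certifies tw(G) ≤ 1. Since G has at least one edge (e.g. 3–2), it is not an edgeless graph, so tw(G) ≥ 1. Therefore the treewidth is 1.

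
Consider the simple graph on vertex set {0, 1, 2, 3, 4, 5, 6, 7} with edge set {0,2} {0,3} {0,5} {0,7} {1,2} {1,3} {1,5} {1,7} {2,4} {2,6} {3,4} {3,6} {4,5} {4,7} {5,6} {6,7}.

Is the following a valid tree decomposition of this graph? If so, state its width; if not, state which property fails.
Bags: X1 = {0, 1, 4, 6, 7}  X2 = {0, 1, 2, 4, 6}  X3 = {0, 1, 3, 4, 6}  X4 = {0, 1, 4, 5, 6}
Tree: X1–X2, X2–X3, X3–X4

Checking the three conditions: (i) the bags cover all of {0, 1, 2, 3, 4, 5, 6, 7}; (ii) for each edge, some bag contains both endpoints; (iii) the bags containing any fixed vertex form a subtree. All hold, so the decomposition is valid with width 5 − 1 = 4.

Yes; width 4.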